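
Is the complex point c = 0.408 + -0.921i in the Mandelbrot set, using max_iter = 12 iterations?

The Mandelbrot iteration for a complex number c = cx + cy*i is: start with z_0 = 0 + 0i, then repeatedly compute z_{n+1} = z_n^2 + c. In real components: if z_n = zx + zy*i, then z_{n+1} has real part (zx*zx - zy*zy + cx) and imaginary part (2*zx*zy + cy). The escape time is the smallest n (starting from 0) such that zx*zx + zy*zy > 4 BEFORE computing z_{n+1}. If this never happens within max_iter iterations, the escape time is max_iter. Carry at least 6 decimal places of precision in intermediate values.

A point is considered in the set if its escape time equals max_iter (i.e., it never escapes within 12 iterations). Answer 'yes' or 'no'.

z_0 = 0 + 0i, c = 0.4080 + -0.9210i
Iter 1: z = 0.4080 + -0.9210i, |z|^2 = 1.0147
Iter 2: z = -0.2738 + -1.6725i, |z|^2 = 2.8723
Iter 3: z = -2.3144 + -0.0052i, |z|^2 = 5.3566
Escaped at iteration 3

Answer: no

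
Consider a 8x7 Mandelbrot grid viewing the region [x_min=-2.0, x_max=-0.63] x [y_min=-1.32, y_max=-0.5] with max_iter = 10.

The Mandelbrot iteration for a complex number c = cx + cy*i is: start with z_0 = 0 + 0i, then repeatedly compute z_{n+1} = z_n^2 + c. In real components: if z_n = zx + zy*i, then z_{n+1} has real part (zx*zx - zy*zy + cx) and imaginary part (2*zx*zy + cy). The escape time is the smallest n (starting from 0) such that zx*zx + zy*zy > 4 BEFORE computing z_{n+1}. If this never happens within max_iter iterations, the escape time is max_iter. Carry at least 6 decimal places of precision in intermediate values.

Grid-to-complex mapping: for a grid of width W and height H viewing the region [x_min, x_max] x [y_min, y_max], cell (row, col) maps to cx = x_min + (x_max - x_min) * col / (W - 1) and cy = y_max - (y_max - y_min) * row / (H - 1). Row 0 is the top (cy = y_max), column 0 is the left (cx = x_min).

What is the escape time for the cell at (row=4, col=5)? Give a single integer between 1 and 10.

z_0 = 0 + 0i, c = -1.0214 + -1.0467i
Iter 1: z = -1.0214 + -1.0467i, |z|^2 = 2.1388
Iter 2: z = -1.0736 + 1.0915i, |z|^2 = 2.3441
Iter 3: z = -1.0602 + -3.3904i, |z|^2 = 12.6191
Escaped at iteration 3

Answer: 3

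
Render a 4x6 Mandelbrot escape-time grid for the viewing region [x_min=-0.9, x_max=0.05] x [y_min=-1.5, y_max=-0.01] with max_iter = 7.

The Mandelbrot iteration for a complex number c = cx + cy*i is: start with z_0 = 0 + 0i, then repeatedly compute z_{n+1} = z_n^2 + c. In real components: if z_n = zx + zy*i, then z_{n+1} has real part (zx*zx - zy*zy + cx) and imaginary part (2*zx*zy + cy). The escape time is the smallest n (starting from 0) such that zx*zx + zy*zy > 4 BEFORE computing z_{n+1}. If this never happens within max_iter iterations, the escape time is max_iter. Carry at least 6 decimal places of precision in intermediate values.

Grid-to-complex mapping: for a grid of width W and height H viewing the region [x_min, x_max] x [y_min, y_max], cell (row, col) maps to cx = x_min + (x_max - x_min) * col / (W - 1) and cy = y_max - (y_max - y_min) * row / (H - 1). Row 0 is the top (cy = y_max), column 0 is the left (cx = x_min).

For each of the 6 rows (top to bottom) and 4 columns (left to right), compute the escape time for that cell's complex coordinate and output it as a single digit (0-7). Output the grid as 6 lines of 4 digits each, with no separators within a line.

(row=0, col=0): c = -0.9000 + -0.0100i → escape time 7
(row=0, col=1): c = -0.5833 + -0.0100i → escape time 7
(row=0, col=2): c = -0.2667 + -0.0100i → escape time 7
(row=0, col=3): c = 0.0500 + -0.0100i → escape time 7
(row=1, col=0): c = -0.9000 + -0.3080i → escape time 7
(row=1, col=1): c = -0.5833 + -0.3080i → escape time 7
(row=1, col=2): c = -0.2667 + -0.3080i → escape time 7
(row=1, col=3): c = 0.0500 + -0.3080i → escape time 7
(row=2, col=0): c = -0.9000 + -0.6060i → escape time 5
(row=2, col=1): c = -0.5833 + -0.6060i → escape time 7
(row=2, col=2): c = -0.2667 + -0.6060i → escape time 7
(row=2, col=3): c = 0.0500 + -0.6060i → escape time 7
(row=3, col=0): c = -0.9000 + -0.9040i → escape time 3
(row=3, col=1): c = -0.5833 + -0.9040i → escape time 4
(row=3, col=2): c = -0.2667 + -0.9040i → escape time 7
(row=3, col=3): c = 0.0500 + -0.9040i → escape time 6
(row=4, col=0): c = -0.9000 + -1.2020i → escape time 3
(row=4, col=1): c = -0.5833 + -1.2020i → escape time 3
(row=4, col=2): c = -0.2667 + -1.2020i → escape time 3
(row=4, col=3): c = 0.0500 + -1.2020i → escape time 3
(row=5, col=0): c = -0.9000 + -1.5000i → escape time 2
(row=5, col=1): c = -0.5833 + -1.5000i → escape time 2
(row=5, col=2): c = -0.2667 + -1.5000i → escape time 2
(row=5, col=3): c = 0.0500 + -1.5000i → escape time 2

Answer: 7777
7777
5777
3476
3333
2222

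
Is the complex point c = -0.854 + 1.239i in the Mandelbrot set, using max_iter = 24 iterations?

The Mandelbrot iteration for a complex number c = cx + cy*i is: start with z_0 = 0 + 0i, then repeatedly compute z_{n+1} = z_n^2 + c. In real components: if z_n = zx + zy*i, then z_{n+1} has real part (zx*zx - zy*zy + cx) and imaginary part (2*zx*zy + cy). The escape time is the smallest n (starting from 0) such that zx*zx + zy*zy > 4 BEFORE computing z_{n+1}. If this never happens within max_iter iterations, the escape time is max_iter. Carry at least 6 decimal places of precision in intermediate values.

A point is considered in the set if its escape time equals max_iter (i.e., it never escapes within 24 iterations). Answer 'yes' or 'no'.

Answer: no

Derivation:
z_0 = 0 + 0i, c = -0.8540 + 1.2390i
Iter 1: z = -0.8540 + 1.2390i, |z|^2 = 2.2644
Iter 2: z = -1.6598 + -0.8772i, |z|^2 = 3.5245
Iter 3: z = 1.1315 + 4.1510i, |z|^2 = 18.5110
Escaped at iteration 3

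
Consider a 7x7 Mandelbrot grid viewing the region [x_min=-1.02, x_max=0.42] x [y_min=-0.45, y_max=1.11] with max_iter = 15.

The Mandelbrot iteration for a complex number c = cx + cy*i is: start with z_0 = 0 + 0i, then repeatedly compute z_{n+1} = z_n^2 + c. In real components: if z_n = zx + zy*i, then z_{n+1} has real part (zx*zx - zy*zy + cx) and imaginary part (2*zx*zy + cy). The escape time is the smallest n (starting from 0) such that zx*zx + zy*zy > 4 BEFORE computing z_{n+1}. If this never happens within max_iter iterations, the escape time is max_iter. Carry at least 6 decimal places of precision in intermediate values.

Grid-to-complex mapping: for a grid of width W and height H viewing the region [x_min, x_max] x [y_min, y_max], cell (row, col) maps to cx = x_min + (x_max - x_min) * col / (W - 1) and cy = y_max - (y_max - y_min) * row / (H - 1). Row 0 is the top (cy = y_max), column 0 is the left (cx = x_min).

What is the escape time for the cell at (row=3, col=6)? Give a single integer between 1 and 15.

Answer: 15

Derivation:
z_0 = 0 + 0i, c = 0.4200 + 0.3300i
Iter 1: z = 0.4200 + 0.3300i, |z|^2 = 0.2853
Iter 2: z = 0.4875 + 0.6072i, |z|^2 = 0.6063
Iter 3: z = 0.2890 + 0.9220i, |z|^2 = 0.9336
Iter 4: z = -0.3466 + 0.8629i, |z|^2 = 0.8647
Iter 5: z = -0.2044 + -0.2682i, |z|^2 = 0.1137
Iter 6: z = 0.3899 + 0.4396i, |z|^2 = 0.3453
Iter 7: z = 0.3787 + 0.6728i, |z|^2 = 0.5961
Iter 8: z = 0.1108 + 0.8396i, |z|^2 = 0.7172
Iter 9: z = -0.2726 + 0.5161i, |z|^2 = 0.3406
Iter 10: z = 0.2280 + 0.0486i, |z|^2 = 0.0544
Iter 11: z = 0.4696 + 0.3522i, |z|^2 = 0.3446
Iter 12: z = 0.5165 + 0.6608i, |z|^2 = 0.7034
Iter 13: z = 0.2502 + 1.0126i, |z|^2 = 1.0880
Iter 14: z = -0.5428 + 0.8367i, |z|^2 = 0.9947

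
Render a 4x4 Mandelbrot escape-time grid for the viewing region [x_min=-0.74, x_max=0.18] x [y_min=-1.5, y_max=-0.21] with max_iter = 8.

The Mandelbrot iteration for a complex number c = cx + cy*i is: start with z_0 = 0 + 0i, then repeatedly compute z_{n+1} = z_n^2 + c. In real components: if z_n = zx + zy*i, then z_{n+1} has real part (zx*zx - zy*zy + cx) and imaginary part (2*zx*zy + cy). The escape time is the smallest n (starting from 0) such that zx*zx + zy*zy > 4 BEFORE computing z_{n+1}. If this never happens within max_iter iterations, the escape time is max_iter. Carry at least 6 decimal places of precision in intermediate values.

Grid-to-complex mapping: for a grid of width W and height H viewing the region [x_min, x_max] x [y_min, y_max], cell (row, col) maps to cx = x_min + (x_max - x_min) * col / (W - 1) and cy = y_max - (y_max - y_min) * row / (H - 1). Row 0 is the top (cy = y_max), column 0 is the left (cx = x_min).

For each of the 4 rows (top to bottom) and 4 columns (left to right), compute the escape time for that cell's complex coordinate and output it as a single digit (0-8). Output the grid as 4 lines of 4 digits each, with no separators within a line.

Answer: 8888
5888
3464
2222

Derivation:
(row=0, col=0): c = -0.7400 + -0.2100i → escape time 8
(row=0, col=1): c = -0.4333 + -0.2100i → escape time 8
(row=0, col=2): c = -0.1267 + -0.2100i → escape time 8
(row=0, col=3): c = 0.1800 + -0.2100i → escape time 8
(row=1, col=0): c = -0.7400 + -0.6400i → escape time 5
(row=1, col=1): c = -0.4333 + -0.6400i → escape time 8
(row=1, col=2): c = -0.1267 + -0.6400i → escape time 8
(row=1, col=3): c = 0.1800 + -0.6400i → escape time 8
(row=2, col=0): c = -0.7400 + -1.0700i → escape time 3
(row=2, col=1): c = -0.4333 + -1.0700i → escape time 4
(row=2, col=2): c = -0.1267 + -1.0700i → escape time 6
(row=2, col=3): c = 0.1800 + -1.0700i → escape time 4
(row=3, col=0): c = -0.7400 + -1.5000i → escape time 2
(row=3, col=1): c = -0.4333 + -1.5000i → escape time 2
(row=3, col=2): c = -0.1267 + -1.5000i → escape time 2
(row=3, col=3): c = 0.1800 + -1.5000i → escape time 2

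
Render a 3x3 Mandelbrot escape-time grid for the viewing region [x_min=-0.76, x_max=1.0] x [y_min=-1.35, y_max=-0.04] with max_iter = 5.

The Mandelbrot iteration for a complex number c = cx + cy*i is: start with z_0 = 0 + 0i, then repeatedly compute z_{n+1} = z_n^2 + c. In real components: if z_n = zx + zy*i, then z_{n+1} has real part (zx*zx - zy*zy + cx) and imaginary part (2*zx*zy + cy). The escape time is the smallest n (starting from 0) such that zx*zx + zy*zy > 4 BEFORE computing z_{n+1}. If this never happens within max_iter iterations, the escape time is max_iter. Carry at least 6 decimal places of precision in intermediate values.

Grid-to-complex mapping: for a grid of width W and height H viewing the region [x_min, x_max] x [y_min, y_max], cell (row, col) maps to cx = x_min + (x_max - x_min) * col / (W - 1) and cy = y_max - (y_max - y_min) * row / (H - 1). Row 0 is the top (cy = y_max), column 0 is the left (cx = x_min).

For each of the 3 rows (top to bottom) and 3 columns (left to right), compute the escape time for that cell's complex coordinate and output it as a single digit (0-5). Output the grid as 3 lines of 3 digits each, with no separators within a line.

(row=0, col=0): c = -0.7600 + -0.0400i → escape time 5
(row=0, col=1): c = 0.1200 + -0.0400i → escape time 5
(row=0, col=2): c = 1.0000 + -0.0400i → escape time 2
(row=1, col=0): c = -0.7600 + -0.6950i → escape time 5
(row=1, col=1): c = 0.1200 + -0.6950i → escape time 5
(row=1, col=2): c = 1.0000 + -0.6950i → escape time 2
(row=2, col=0): c = -0.7600 + -1.3500i → escape time 2
(row=2, col=1): c = 0.1200 + -1.3500i → escape time 2
(row=2, col=2): c = 1.0000 + -1.3500i → escape time 2

Answer: 552
552
222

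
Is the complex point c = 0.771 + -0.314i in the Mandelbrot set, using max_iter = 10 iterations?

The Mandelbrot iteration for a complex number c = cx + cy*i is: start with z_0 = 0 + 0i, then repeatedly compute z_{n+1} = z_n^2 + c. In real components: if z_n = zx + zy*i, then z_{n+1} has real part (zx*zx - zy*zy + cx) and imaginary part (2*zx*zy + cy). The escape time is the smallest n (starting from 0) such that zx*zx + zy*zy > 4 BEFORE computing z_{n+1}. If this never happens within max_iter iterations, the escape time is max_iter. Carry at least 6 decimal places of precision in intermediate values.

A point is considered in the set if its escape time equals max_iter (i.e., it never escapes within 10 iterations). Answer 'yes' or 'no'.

Answer: no

Derivation:
z_0 = 0 + 0i, c = 0.7710 + -0.3140i
Iter 1: z = 0.7710 + -0.3140i, |z|^2 = 0.6930
Iter 2: z = 1.2668 + -0.7982i, |z|^2 = 2.2420
Iter 3: z = 1.7388 + -2.3364i, |z|^2 = 8.4820
Escaped at iteration 3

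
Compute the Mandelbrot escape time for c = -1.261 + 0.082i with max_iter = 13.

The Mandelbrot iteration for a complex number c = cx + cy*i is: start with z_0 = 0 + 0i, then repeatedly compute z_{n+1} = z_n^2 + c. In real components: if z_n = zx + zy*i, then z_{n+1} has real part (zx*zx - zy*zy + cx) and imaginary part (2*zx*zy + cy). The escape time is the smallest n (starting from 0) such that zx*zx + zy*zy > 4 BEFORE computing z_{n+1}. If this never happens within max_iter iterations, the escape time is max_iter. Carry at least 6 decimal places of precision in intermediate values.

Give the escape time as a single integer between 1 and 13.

Answer: 13

Derivation:
z_0 = 0 + 0i, c = -1.2610 + 0.0820i
Iter 1: z = -1.2610 + 0.0820i, |z|^2 = 1.5968
Iter 2: z = 0.3224 + -0.1248i, |z|^2 = 0.1195
Iter 3: z = -1.1726 + 0.0015i, |z|^2 = 1.3751
Iter 4: z = 0.1141 + 0.0784i, |z|^2 = 0.0192
Iter 5: z = -1.2541 + 0.0999i, |z|^2 = 1.5828
Iter 6: z = 0.3019 + -0.1686i, |z|^2 = 0.1195
Iter 7: z = -1.1983 + -0.0198i, |z|^2 = 1.4363
Iter 8: z = 0.1745 + 0.1294i, |z|^2 = 0.0472
Iter 9: z = -1.2473 + 0.1271i, |z|^2 = 1.5719
Iter 10: z = 0.2786 + -0.2352i, |z|^2 = 0.1329
Iter 11: z = -1.2387 + -0.0490i, |z|^2 = 1.5368
Iter 12: z = 0.2710 + 0.2035i, |z|^2 = 0.1148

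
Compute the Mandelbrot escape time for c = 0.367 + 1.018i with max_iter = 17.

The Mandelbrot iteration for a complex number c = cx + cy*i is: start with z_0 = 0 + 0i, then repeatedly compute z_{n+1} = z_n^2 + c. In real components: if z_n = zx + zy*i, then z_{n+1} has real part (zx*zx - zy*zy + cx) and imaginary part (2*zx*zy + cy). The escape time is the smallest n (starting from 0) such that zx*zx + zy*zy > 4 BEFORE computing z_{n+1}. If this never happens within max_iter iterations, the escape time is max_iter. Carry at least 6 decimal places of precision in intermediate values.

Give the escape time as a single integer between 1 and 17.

z_0 = 0 + 0i, c = 0.3670 + 1.0180i
Iter 1: z = 0.3670 + 1.0180i, |z|^2 = 1.1710
Iter 2: z = -0.5346 + 1.7652i, |z|^2 = 3.4018
Iter 3: z = -2.4631 + -0.8695i, |z|^2 = 6.8231
Escaped at iteration 3

Answer: 3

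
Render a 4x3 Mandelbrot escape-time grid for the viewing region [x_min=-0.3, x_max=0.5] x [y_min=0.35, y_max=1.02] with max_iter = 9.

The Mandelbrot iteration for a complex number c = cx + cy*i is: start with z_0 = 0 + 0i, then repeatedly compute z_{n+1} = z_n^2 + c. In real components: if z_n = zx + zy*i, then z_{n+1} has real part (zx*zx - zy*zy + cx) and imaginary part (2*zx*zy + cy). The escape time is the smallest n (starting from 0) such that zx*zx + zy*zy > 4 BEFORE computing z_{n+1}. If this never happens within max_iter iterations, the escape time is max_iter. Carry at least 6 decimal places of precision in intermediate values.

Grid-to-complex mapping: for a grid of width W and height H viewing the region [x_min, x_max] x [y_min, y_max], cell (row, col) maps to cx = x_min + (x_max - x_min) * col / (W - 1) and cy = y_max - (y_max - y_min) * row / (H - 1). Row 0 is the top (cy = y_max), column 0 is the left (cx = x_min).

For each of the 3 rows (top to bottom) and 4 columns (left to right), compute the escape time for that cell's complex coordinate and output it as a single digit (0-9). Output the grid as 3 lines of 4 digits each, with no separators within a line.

(row=0, col=0): c = -0.3000 + 1.0200i → escape time 5
(row=0, col=1): c = -0.0333 + 1.0200i → escape time 8
(row=0, col=2): c = 0.2333 + 1.0200i → escape time 4
(row=0, col=3): c = 0.5000 + 1.0200i → escape time 2
(row=1, col=0): c = -0.3000 + 0.6850i → escape time 9
(row=1, col=1): c = -0.0333 + 0.6850i → escape time 9
(row=1, col=2): c = 0.2333 + 0.6850i → escape time 7
(row=1, col=3): c = 0.5000 + 0.6850i → escape time 4
(row=2, col=0): c = -0.3000 + 0.3500i → escape time 9
(row=2, col=1): c = -0.0333 + 0.3500i → escape time 9
(row=2, col=2): c = 0.2333 + 0.3500i → escape time 9
(row=2, col=3): c = 0.5000 + 0.3500i → escape time 5

Answer: 5842
9974
9995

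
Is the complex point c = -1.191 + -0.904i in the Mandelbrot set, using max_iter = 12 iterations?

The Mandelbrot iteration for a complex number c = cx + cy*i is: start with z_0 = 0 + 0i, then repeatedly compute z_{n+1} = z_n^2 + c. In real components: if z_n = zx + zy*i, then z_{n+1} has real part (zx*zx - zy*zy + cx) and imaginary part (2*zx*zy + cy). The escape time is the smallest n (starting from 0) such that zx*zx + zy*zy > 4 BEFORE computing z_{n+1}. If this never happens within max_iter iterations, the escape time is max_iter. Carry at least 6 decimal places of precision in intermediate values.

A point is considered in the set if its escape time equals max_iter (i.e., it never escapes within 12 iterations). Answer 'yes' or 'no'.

z_0 = 0 + 0i, c = -1.1910 + -0.9040i
Iter 1: z = -1.1910 + -0.9040i, |z|^2 = 2.2357
Iter 2: z = -0.5897 + 1.2493i, |z|^2 = 1.9086
Iter 3: z = -2.4040 + -2.3775i, |z|^2 = 11.4321
Escaped at iteration 3

Answer: no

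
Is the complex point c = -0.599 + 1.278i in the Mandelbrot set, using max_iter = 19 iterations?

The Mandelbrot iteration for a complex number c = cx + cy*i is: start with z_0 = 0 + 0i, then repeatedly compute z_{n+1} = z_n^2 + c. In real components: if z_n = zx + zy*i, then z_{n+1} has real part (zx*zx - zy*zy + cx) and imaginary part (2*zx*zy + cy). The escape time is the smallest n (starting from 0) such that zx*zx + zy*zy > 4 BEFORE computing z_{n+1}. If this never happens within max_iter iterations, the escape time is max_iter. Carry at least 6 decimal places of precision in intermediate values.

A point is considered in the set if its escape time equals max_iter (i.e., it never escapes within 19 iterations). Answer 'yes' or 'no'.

z_0 = 0 + 0i, c = -0.5990 + 1.2780i
Iter 1: z = -0.5990 + 1.2780i, |z|^2 = 1.9921
Iter 2: z = -1.8735 + -0.2530i, |z|^2 = 3.5740
Iter 3: z = 2.8469 + 2.2261i, |z|^2 = 13.0606
Escaped at iteration 3

Answer: no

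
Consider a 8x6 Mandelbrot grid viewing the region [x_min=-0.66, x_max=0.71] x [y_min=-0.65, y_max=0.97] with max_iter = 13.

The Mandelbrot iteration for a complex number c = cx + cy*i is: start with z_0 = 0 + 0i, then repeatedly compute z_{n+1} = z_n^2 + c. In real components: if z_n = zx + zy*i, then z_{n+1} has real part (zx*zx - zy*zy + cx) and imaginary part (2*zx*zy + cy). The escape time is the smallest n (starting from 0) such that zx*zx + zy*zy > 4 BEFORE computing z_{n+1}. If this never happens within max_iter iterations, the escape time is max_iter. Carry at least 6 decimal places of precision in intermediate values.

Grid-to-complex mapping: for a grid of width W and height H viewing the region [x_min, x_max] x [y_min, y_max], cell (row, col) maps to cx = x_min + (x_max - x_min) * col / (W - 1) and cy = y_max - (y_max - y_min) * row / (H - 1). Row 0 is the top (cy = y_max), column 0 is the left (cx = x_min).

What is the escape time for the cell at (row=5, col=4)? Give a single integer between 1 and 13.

z_0 = 0 + 0i, c = 0.1229 + -0.6500i
Iter 1: z = 0.1229 + -0.6500i, |z|^2 = 0.4376
Iter 2: z = -0.2845 + -0.8097i, |z|^2 = 0.7366
Iter 3: z = -0.4518 + -0.1892i, |z|^2 = 0.2399
Iter 4: z = 0.2912 + -0.4790i, |z|^2 = 0.3143
Iter 5: z = -0.0218 + -0.9290i, |z|^2 = 0.8635
Iter 6: z = -0.7397 + -0.6094i, |z|^2 = 0.9186
Iter 7: z = 0.2986 + 0.2516i, |z|^2 = 0.1524
Iter 8: z = 0.1487 + -0.4998i, |z|^2 = 0.2719
Iter 9: z = -0.1048 + -0.7986i, |z|^2 = 0.6488
Iter 10: z = -0.5040 + -0.4826i, |z|^2 = 0.4869
Iter 11: z = 0.1439 + -0.1635i, |z|^2 = 0.0475
Iter 12: z = 0.1168 + -0.6971i, |z|^2 = 0.4996

Answer: 13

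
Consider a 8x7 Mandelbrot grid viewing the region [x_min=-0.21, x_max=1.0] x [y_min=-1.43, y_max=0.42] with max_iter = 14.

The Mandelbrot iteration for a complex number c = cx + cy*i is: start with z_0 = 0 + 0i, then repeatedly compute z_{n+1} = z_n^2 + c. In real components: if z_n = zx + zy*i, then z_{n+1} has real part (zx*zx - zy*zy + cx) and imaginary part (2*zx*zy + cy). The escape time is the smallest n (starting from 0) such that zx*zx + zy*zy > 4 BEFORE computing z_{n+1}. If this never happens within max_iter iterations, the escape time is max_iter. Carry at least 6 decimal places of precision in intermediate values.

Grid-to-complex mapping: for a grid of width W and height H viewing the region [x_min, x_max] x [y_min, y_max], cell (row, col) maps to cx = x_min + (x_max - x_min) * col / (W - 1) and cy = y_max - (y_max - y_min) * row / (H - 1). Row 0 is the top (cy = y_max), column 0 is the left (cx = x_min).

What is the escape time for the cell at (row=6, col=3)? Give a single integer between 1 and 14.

Answer: 2

Derivation:
z_0 = 0 + 0i, c = 0.3086 + -1.4300i
Iter 1: z = 0.3086 + -1.4300i, |z|^2 = 2.1401
Iter 2: z = -1.6411 + -2.3125i, |z|^2 = 8.0410
Escaped at iteration 2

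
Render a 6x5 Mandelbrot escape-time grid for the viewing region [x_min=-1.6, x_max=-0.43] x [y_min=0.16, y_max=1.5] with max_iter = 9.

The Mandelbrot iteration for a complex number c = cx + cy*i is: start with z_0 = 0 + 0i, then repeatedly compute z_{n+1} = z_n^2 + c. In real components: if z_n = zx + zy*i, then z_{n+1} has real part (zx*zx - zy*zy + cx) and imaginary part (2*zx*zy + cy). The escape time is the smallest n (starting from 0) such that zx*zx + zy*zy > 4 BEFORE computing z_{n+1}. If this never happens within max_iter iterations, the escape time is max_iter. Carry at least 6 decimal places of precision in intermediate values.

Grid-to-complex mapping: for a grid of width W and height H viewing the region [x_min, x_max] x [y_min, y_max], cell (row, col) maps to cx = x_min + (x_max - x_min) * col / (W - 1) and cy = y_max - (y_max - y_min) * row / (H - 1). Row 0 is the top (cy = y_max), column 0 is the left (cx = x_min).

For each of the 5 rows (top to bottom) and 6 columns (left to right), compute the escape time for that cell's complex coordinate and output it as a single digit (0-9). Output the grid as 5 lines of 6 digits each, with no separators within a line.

(row=0, col=0): c = -1.6000 + 1.5000i → escape time 1
(row=0, col=1): c = -1.3660 + 1.5000i → escape time 1
(row=0, col=2): c = -1.1320 + 1.5000i → escape time 2
(row=0, col=3): c = -0.8980 + 1.5000i → escape time 2
(row=0, col=4): c = -0.6640 + 1.5000i → escape time 2
(row=0, col=5): c = -0.4300 + 1.5000i → escape time 2
(row=1, col=0): c = -1.6000 + 1.1650i → escape time 2
(row=1, col=1): c = -1.3660 + 1.1650i → escape time 2
(row=1, col=2): c = -1.1320 + 1.1650i → escape time 3
(row=1, col=3): c = -0.8980 + 1.1650i → escape time 3
(row=1, col=4): c = -0.6640 + 1.1650i → escape time 3
(row=1, col=5): c = -0.4300 + 1.1650i → escape time 3
(row=2, col=0): c = -1.6000 + 0.8300i → escape time 3
(row=2, col=1): c = -1.3660 + 0.8300i → escape time 3
(row=2, col=2): c = -1.1320 + 0.8300i → escape time 3
(row=2, col=3): c = -0.8980 + 0.8300i → escape time 4
(row=2, col=4): c = -0.6640 + 0.8300i → escape time 4
(row=2, col=5): c = -0.4300 + 0.8300i → escape time 5
(row=3, col=0): c = -1.6000 + 0.4950i → escape time 3
(row=3, col=1): c = -1.3660 + 0.4950i → escape time 3
(row=3, col=2): c = -1.1320 + 0.4950i → escape time 5
(row=3, col=3): c = -0.8980 + 0.4950i → escape time 5
(row=3, col=4): c = -0.6640 + 0.4950i → escape time 9
(row=3, col=5): c = -0.4300 + 0.4950i → escape time 9
(row=4, col=0): c = -1.6000 + 0.1600i → escape time 5
(row=4, col=1): c = -1.3660 + 0.1600i → escape time 8
(row=4, col=2): c = -1.1320 + 0.1600i → escape time 9
(row=4, col=3): c = -0.8980 + 0.1600i → escape time 9
(row=4, col=4): c = -0.6640 + 0.1600i → escape time 9
(row=4, col=5): c = -0.4300 + 0.1600i → escape time 9

Answer: 112222
223333
333445
335599
589999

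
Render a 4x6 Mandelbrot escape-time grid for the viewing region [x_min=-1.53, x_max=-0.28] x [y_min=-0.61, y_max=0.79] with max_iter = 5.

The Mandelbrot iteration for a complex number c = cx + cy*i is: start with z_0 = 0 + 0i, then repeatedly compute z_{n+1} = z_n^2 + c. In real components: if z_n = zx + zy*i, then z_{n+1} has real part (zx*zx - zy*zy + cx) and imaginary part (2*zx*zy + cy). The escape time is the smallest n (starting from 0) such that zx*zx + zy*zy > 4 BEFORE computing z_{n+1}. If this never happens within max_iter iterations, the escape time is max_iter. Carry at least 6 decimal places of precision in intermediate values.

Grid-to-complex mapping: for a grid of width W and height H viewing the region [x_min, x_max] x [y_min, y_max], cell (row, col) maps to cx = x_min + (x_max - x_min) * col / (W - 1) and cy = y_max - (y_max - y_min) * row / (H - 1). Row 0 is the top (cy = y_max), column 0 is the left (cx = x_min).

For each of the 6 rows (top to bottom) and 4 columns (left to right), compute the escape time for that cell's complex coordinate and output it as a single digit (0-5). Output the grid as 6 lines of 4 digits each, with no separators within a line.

(row=0, col=0): c = -1.5300 + 0.7900i → escape time 3
(row=0, col=1): c = -1.1133 + 0.7900i → escape time 3
(row=0, col=2): c = -0.6967 + 0.7900i → escape time 4
(row=0, col=3): c = -0.2800 + 0.7900i → escape time 5
(row=1, col=0): c = -1.5300 + 0.5100i → escape time 3
(row=1, col=1): c = -1.1133 + 0.5100i → escape time 5
(row=1, col=2): c = -0.6967 + 0.5100i → escape time 5
(row=1, col=3): c = -0.2800 + 0.5100i → escape time 5
(row=2, col=0): c = -1.5300 + 0.2300i → escape time 5
(row=2, col=1): c = -1.1133 + 0.2300i → escape time 5
(row=2, col=2): c = -0.6967 + 0.2300i → escape time 5
(row=2, col=3): c = -0.2800 + 0.2300i → escape time 5
(row=3, col=0): c = -1.5300 + -0.0500i → escape time 5
(row=3, col=1): c = -1.1133 + -0.0500i → escape time 5
(row=3, col=2): c = -0.6967 + -0.0500i → escape time 5
(row=3, col=3): c = -0.2800 + -0.0500i → escape time 5
(row=4, col=0): c = -1.5300 + -0.3300i → escape time 4
(row=4, col=1): c = -1.1133 + -0.3300i → escape time 5
(row=4, col=2): c = -0.6967 + -0.3300i → escape time 5
(row=4, col=3): c = -0.2800 + -0.3300i → escape time 5
(row=5, col=0): c = -1.5300 + -0.6100i → escape time 3
(row=5, col=1): c = -1.1133 + -0.6100i → escape time 4
(row=5, col=2): c = -0.6967 + -0.6100i → escape time 5
(row=5, col=3): c = -0.2800 + -0.6100i → escape time 5

Answer: 3345
3555
5555
5555
4555
3455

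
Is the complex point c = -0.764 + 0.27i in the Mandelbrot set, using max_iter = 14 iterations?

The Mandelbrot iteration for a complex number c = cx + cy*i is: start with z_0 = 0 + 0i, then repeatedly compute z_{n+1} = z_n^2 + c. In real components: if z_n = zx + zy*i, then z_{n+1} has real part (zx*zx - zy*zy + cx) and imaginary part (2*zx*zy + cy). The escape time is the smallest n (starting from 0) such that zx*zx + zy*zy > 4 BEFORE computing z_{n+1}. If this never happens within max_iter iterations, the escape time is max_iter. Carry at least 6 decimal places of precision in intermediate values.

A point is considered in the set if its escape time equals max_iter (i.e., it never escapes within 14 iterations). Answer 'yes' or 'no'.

z_0 = 0 + 0i, c = -0.7640 + 0.2700i
Iter 1: z = -0.7640 + 0.2700i, |z|^2 = 0.6566
Iter 2: z = -0.2532 + -0.1426i, |z|^2 = 0.0844
Iter 3: z = -0.7202 + 0.3422i, |z|^2 = 0.6358
Iter 4: z = -0.3624 + -0.2229i, |z|^2 = 0.1810
Iter 5: z = -0.6824 + 0.4316i, |z|^2 = 0.6519
Iter 6: z = -0.4846 + -0.3190i, |z|^2 = 0.3366
Iter 7: z = -0.6309 + 0.5791i, |z|^2 = 0.7334
Iter 8: z = -0.7014 + -0.4607i, |z|^2 = 0.7043
Iter 9: z = -0.4843 + 0.9163i, |z|^2 = 1.0742
Iter 10: z = -1.3691 + -0.6175i, |z|^2 = 2.2558
Iter 11: z = 0.7292 + 1.9609i, |z|^2 = 4.3769
Escaped at iteration 11

Answer: no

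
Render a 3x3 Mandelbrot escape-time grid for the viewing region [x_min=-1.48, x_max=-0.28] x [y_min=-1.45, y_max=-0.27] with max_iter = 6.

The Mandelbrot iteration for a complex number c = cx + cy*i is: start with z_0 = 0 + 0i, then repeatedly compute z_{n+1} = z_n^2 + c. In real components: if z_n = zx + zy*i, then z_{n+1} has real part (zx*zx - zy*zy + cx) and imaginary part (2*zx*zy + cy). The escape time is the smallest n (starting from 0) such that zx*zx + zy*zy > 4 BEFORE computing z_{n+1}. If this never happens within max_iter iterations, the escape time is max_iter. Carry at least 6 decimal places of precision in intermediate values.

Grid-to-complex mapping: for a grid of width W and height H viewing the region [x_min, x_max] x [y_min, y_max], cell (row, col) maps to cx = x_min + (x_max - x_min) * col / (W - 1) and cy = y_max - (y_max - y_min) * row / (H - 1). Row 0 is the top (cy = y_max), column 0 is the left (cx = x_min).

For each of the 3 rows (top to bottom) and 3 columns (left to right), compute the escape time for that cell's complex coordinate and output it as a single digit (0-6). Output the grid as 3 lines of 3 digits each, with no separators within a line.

Answer: 566
336
122

Derivation:
(row=0, col=0): c = -1.4800 + -0.2700i → escape time 5
(row=0, col=1): c = -0.8800 + -0.2700i → escape time 6
(row=0, col=2): c = -0.2800 + -0.2700i → escape time 6
(row=1, col=0): c = -1.4800 + -0.8600i → escape time 3
(row=1, col=1): c = -0.8800 + -0.8600i → escape time 3
(row=1, col=2): c = -0.2800 + -0.8600i → escape time 6
(row=2, col=0): c = -1.4800 + -1.4500i → escape time 1
(row=2, col=1): c = -0.8800 + -1.4500i → escape time 2
(row=2, col=2): c = -0.2800 + -1.4500i → escape time 2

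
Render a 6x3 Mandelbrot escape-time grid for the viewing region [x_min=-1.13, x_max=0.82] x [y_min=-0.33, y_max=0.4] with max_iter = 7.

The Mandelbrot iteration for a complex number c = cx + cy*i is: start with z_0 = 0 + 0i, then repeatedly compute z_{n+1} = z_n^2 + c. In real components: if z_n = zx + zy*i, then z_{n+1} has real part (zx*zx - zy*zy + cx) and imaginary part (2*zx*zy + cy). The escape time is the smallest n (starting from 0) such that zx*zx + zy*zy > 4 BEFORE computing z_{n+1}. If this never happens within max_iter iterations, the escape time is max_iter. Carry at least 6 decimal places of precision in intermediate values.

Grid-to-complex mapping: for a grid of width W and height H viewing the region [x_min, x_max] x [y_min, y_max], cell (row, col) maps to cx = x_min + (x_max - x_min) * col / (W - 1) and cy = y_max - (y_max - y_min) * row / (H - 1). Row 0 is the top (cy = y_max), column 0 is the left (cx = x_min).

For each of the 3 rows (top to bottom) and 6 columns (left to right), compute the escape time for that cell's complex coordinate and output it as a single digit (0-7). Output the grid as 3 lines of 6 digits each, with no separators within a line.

(row=0, col=0): c = -1.1300 + 0.4000i → escape time 7
(row=0, col=1): c = -0.7400 + 0.4000i → escape time 7
(row=0, col=2): c = -0.3500 + 0.4000i → escape time 7
(row=0, col=3): c = 0.0400 + 0.4000i → escape time 7
(row=0, col=4): c = 0.4300 + 0.4000i → escape time 7
(row=0, col=5): c = 0.8200 + 0.4000i → escape time 3
(row=1, col=0): c = -1.1300 + 0.0350i → escape time 7
(row=1, col=1): c = -0.7400 + 0.0350i → escape time 7
(row=1, col=2): c = -0.3500 + 0.0350i → escape time 7
(row=1, col=3): c = 0.0400 + 0.0350i → escape time 7
(row=1, col=4): c = 0.4300 + 0.0350i → escape time 6
(row=1, col=5): c = 0.8200 + 0.0350i → escape time 3
(row=2, col=0): c = -1.1300 + -0.3300i → escape time 7
(row=2, col=1): c = -0.7400 + -0.3300i → escape time 7
(row=2, col=2): c = -0.3500 + -0.3300i → escape time 7
(row=2, col=3): c = 0.0400 + -0.3300i → escape time 7
(row=2, col=4): c = 0.4300 + -0.3300i → escape time 7
(row=2, col=5): c = 0.8200 + -0.3300i → escape time 3

Answer: 777773
777763
777773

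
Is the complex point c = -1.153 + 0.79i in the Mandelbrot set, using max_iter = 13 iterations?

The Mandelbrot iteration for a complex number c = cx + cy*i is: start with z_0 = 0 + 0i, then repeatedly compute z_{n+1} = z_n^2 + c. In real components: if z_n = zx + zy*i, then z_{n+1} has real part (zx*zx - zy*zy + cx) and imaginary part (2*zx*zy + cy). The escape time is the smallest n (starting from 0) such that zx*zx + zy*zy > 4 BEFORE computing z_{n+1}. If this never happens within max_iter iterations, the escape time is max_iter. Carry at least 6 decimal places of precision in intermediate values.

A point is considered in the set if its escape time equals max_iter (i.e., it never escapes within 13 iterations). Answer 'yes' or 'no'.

Answer: no

Derivation:
z_0 = 0 + 0i, c = -1.1530 + 0.7900i
Iter 1: z = -1.1530 + 0.7900i, |z|^2 = 1.9535
Iter 2: z = -0.4477 + -1.0317i, |z|^2 = 1.2649
Iter 3: z = -2.0171 + 1.7138i, |z|^2 = 7.0056
Escaped at iteration 3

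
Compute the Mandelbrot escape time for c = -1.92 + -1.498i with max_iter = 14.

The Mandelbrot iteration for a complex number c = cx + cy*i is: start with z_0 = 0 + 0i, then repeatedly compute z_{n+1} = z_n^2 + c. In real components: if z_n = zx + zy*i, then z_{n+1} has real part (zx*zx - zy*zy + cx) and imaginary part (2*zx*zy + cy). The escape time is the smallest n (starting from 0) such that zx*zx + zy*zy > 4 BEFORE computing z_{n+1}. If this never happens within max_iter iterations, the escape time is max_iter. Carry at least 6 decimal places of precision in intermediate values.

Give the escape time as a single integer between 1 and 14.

Answer: 1

Derivation:
z_0 = 0 + 0i, c = -1.9200 + -1.4980i
Iter 1: z = -1.9200 + -1.4980i, |z|^2 = 5.9304
Escaped at iteration 1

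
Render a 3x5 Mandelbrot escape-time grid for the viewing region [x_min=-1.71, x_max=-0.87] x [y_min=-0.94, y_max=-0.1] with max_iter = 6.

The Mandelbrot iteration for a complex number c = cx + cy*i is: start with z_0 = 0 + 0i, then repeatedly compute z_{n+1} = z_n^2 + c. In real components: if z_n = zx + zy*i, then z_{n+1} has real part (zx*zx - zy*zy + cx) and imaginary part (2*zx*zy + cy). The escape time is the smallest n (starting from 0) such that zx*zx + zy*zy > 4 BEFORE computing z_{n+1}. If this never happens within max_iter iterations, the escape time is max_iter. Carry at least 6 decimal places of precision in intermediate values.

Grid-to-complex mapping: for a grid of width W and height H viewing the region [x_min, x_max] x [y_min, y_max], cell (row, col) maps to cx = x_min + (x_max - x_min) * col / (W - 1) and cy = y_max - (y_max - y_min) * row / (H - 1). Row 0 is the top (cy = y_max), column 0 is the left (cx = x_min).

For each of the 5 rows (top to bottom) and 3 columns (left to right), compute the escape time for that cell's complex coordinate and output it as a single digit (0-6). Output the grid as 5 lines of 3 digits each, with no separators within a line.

Answer: 566
466
345
334
233

Derivation:
(row=0, col=0): c = -1.7100 + -0.1000i → escape time 5
(row=0, col=1): c = -1.2900 + -0.1000i → escape time 6
(row=0, col=2): c = -0.8700 + -0.1000i → escape time 6
(row=1, col=0): c = -1.7100 + -0.3100i → escape time 4
(row=1, col=1): c = -1.2900 + -0.3100i → escape time 6
(row=1, col=2): c = -0.8700 + -0.3100i → escape time 6
(row=2, col=0): c = -1.7100 + -0.5200i → escape time 3
(row=2, col=1): c = -1.2900 + -0.5200i → escape time 4
(row=2, col=2): c = -0.8700 + -0.5200i → escape time 5
(row=3, col=0): c = -1.7100 + -0.7300i → escape time 3
(row=3, col=1): c = -1.2900 + -0.7300i → escape time 3
(row=3, col=2): c = -0.8700 + -0.7300i → escape time 4
(row=4, col=0): c = -1.7100 + -0.9400i → escape time 2
(row=4, col=1): c = -1.2900 + -0.9400i → escape time 3
(row=4, col=2): c = -0.8700 + -0.9400i → escape time 3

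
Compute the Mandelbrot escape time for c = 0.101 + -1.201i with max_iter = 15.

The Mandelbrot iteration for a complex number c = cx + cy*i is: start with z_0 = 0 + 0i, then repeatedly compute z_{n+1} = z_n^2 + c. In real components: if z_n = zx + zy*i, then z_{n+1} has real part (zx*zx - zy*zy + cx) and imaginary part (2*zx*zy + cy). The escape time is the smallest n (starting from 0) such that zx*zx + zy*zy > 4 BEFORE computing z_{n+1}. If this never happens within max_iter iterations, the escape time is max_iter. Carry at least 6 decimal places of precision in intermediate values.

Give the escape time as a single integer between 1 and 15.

z_0 = 0 + 0i, c = 0.1010 + -1.2010i
Iter 1: z = 0.1010 + -1.2010i, |z|^2 = 1.4526
Iter 2: z = -1.3312 + -1.4436i, |z|^2 = 3.8561
Iter 3: z = -0.2109 + 2.6424i, |z|^2 = 7.0270
Escaped at iteration 3

Answer: 3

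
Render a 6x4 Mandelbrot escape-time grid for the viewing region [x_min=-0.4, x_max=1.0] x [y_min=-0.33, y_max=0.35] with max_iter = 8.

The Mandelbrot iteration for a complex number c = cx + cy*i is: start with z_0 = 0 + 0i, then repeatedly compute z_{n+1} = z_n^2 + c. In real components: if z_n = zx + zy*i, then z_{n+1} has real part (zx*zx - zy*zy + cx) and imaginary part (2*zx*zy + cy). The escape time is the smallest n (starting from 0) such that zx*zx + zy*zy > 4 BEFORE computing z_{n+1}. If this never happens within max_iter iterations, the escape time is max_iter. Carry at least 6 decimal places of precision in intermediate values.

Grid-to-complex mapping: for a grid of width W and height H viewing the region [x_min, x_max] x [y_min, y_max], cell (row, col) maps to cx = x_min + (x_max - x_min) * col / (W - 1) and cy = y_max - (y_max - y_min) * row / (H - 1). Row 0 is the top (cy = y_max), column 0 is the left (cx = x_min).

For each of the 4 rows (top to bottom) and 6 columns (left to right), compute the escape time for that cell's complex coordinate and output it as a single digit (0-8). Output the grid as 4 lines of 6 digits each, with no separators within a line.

Answer: 888832
888632
888632
888832

Derivation:
(row=0, col=0): c = -0.4000 + 0.3500i → escape time 8
(row=0, col=1): c = -0.1200 + 0.3500i → escape time 8
(row=0, col=2): c = 0.1600 + 0.3500i → escape time 8
(row=0, col=3): c = 0.4400 + 0.3500i → escape time 8
(row=0, col=4): c = 0.7200 + 0.3500i → escape time 3
(row=0, col=5): c = 1.0000 + 0.3500i → escape time 2
(row=1, col=0): c = -0.4000 + 0.1233i → escape time 8
(row=1, col=1): c = -0.1200 + 0.1233i → escape time 8
(row=1, col=2): c = 0.1600 + 0.1233i → escape time 8
(row=1, col=3): c = 0.4400 + 0.1233i → escape time 6
(row=1, col=4): c = 0.7200 + 0.1233i → escape time 3
(row=1, col=5): c = 1.0000 + 0.1233i → escape time 2
(row=2, col=0): c = -0.4000 + -0.1033i → escape time 8
(row=2, col=1): c = -0.1200 + -0.1033i → escape time 8
(row=2, col=2): c = 0.1600 + -0.1033i → escape time 8
(row=2, col=3): c = 0.4400 + -0.1033i → escape time 6
(row=2, col=4): c = 0.7200 + -0.1033i → escape time 3
(row=2, col=5): c = 1.0000 + -0.1033i → escape time 2
(row=3, col=0): c = -0.4000 + -0.3300i → escape time 8
(row=3, col=1): c = -0.1200 + -0.3300i → escape time 8
(row=3, col=2): c = 0.1600 + -0.3300i → escape time 8
(row=3, col=3): c = 0.4400 + -0.3300i → escape time 8
(row=3, col=4): c = 0.7200 + -0.3300i → escape time 3
(row=3, col=5): c = 1.0000 + -0.3300i → escape time 2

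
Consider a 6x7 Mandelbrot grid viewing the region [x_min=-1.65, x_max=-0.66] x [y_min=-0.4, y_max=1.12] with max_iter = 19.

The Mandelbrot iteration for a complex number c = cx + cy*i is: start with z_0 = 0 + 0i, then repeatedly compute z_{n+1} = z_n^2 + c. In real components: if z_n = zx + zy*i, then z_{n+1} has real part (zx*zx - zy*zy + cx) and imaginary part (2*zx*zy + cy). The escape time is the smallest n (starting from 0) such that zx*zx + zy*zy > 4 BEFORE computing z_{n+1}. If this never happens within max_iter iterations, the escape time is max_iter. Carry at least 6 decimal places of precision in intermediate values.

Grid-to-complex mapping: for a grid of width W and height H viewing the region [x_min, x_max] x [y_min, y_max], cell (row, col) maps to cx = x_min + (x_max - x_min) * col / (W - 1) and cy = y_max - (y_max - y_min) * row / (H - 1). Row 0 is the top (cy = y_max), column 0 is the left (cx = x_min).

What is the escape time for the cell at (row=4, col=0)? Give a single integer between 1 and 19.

Answer: 6

Derivation:
z_0 = 0 + 0i, c = -1.6500 + 0.1067i
Iter 1: z = -1.6500 + 0.1067i, |z|^2 = 2.7339
Iter 2: z = 1.0611 + -0.2453i, |z|^2 = 1.1862
Iter 3: z = -0.5842 + -0.4140i, |z|^2 = 0.5127
Iter 4: z = -1.4801 + 0.5904i, |z|^2 = 2.5392
Iter 5: z = 0.1921 + -1.6410i, |z|^2 = 2.7297
Iter 6: z = -4.3059 + -0.5238i, |z|^2 = 18.8148
Escaped at iteration 6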